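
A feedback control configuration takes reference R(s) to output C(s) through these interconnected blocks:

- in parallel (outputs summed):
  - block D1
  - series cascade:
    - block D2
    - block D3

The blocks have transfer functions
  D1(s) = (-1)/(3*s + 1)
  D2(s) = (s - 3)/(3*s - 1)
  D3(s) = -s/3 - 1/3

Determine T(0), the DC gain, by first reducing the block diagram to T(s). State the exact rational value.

Answer: -2

Working:
Step 1. combine D2, D3 in series; result (-s^2 + 2*s + 3)/(9*s - 3)
Step 2. combine D1, (D2*D3) in parallel; result (-3*s^3 + 5*s^2 + 2*s + 6)/(27*s^2 - 3)
DC gain: substitute s = 0 into T(s) from step 2: T(0) = 6/(-3) = -2.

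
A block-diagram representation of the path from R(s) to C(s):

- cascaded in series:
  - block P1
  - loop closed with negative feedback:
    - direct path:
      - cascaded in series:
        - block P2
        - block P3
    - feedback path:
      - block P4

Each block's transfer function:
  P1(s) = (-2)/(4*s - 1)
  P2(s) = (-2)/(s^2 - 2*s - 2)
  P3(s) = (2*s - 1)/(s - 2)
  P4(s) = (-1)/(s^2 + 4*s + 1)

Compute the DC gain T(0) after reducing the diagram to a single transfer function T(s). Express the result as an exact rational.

Reducing step by step:

Step 1: reduce the series chain P2, P3, giving (2 - 4*s)/(s^3 - 4*s^2 + 2*s + 4)
Step 2: feedback reduction of (P2*P3), P4, giving (-4*s^3 - 14*s^2 + 4*s + 2)/(s^5 - 13*s^3 + 8*s^2 + 22*s + 2)
Step 3: multiply P1, [(P2*P3)/(1+(P2*P3)*P4)] (series), giving (8*s^3 + 28*s^2 - 8*s - 4)/(4*s^6 - s^5 - 52*s^4 + 45*s^3 + 80*s^2 - 14*s - 2)
The step-3 result is T(s). Setting s = 0: T(0) = -4/(-2) = 2.

Answer: 2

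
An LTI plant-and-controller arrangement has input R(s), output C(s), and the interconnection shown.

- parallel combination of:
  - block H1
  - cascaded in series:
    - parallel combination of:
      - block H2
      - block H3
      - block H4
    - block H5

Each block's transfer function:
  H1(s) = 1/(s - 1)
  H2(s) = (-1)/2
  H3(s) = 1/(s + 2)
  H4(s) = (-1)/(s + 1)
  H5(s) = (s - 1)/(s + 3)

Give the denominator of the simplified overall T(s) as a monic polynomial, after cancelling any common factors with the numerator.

First reduce the diagram to T(s).

Step 1: parallel reduction of H2, H3, H4, giving (-s^2 - 3*s - 4)/(2*s^2 + 6*s + 4)
Step 2: reduce the series chain (H2+H3+H4), H5, giving (-s^3 - 2*s^2 - s + 4)/(2*s^3 + 12*s^2 + 22*s + 12)
Step 3: reduce the parallel group H1, ((H2+H3+H4)*H5), giving (-s^4 + s^3 + 13*s^2 + 27*s + 8)/(2*s^4 + 10*s^3 + 10*s^2 - 10*s - 12)
That last expression is T(s), already simplified. Scaling its denominator by 1/2 (the reciprocal of the leading coefficient) yields the monic denominator.

Answer: s^4 + 5*s^3 + 5*s^2 - 5*s - 6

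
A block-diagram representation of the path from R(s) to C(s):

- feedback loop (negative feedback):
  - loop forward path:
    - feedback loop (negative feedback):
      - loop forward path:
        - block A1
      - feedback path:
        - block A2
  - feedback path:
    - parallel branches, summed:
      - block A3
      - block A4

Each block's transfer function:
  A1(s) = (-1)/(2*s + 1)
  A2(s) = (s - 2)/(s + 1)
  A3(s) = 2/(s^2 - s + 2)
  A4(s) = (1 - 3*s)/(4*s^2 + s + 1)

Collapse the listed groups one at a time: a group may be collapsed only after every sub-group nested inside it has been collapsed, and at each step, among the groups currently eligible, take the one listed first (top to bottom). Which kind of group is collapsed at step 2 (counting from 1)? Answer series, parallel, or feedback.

The answer is parallel.

Reasoning:
Step 1. reduce the feedback loop with forward A1 and return A2
Step 2. sum the parallel branches A3, A4
Step 3. reduce the feedback loop with forward [A1/(1+A1*A2)] and return (A3+A4)
So the answer for step 2 is parallel.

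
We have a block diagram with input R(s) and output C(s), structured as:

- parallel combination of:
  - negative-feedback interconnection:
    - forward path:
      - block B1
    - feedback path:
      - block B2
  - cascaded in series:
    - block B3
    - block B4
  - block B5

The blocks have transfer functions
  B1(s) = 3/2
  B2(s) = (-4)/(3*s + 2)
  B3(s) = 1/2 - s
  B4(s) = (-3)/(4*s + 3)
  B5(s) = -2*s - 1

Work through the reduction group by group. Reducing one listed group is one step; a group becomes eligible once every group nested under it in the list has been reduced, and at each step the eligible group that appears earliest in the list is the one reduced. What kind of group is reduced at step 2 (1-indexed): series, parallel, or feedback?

Reducing step by step:

(1) collapse the loop (B1 forward, B2 return)
(2) cascade B3, B4
(3) reduce the parallel group [B1/(1+B1*B2)], (B3*B4), B5
The group at step 2 is a series group.

Answer: series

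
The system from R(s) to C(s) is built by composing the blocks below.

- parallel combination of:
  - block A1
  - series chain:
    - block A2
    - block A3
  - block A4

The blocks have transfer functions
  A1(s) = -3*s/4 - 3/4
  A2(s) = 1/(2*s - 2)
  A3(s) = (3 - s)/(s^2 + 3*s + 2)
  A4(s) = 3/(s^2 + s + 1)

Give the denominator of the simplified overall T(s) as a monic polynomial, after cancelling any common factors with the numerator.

Reducing step by step:

Step 1 - series reduction of A2, A3: (3 - s)/(2*s^3 + 4*s^2 - 2*s - 4)
Step 2 - combine A1, (A2*A3), A4 in parallel: (-3*s^6 - 12*s^5 - 15*s^4 + 7*s^3 + 40*s^2 + 7*s - 12)/(4*s^5 + 12*s^4 + 8*s^3 - 4*s^2 - 12*s - 8)
Step 2 gives the fully reduced T(s), with no common factor left to cancel. The denominator's leading coefficient is 4, so divide each of its coefficients by 4 to get the monic form.

Answer: s^5 + 3*s^4 + 2*s^3 - s^2 - 3*s - 2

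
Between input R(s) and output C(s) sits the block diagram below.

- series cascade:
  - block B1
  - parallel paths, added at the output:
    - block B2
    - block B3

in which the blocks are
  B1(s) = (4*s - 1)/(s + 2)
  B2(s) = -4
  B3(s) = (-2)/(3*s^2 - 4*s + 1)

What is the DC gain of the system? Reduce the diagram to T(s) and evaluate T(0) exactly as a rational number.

Step 1: combine B2, B3 in parallel: (-12*s^2 + 16*s - 6)/(3*s^2 - 4*s + 1)
Step 2: combine B1, (B2+B3) in series: (-48*s^3 + 76*s^2 - 40*s + 6)/(3*s^3 + 2*s^2 - 7*s + 2)
Evaluating the step-2 result (the overall T(s)) at s = 0 gives T(0) = 6/2 = 3.

Answer: 3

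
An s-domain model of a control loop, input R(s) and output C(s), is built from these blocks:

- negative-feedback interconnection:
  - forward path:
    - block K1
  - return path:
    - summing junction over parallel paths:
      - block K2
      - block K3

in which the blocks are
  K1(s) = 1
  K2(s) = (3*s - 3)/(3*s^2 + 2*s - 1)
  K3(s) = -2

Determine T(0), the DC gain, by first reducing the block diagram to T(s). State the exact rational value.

The answer is 1/2.

Reasoning:
(1) reduce the parallel group K2, K3, giving (-6*s^2 - s - 1)/(3*s^2 + 2*s - 1)
(2) collapse the loop (K1 forward, (K2+K3) return), giving (-3*s^2 - 2*s + 1)/(3*s^2 - s + 2)
Step 2 gives the overall T(s). Then T(0) = 1/2.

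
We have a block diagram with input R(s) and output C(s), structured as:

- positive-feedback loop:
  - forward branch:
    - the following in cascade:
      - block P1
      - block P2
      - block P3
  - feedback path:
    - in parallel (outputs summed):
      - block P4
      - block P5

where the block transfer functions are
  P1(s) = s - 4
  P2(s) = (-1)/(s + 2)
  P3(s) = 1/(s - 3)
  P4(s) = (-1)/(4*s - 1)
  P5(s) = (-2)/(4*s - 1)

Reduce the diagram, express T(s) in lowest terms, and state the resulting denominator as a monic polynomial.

Step 1. reduce the series chain P1, P2, P3: (4 - s)/(s^2 - s - 6)
Step 2. add P4, P5 (parallel): (-3)/(4*s - 1)
Step 3. close the feedback loop around (P1*P2*P3), (P4+P5): (-4*s^2 + 17*s - 4)/(4*s^3 - 5*s^2 - 26*s + 18)
Step 3 gives the fully reduced T(s), with no common factor left to cancel. The denominator's leading coefficient is 4, so divide each of its coefficients by 4 to get the monic form.

Final answer: s^3 - 5*s^2/4 - 13*s/2 + 9/2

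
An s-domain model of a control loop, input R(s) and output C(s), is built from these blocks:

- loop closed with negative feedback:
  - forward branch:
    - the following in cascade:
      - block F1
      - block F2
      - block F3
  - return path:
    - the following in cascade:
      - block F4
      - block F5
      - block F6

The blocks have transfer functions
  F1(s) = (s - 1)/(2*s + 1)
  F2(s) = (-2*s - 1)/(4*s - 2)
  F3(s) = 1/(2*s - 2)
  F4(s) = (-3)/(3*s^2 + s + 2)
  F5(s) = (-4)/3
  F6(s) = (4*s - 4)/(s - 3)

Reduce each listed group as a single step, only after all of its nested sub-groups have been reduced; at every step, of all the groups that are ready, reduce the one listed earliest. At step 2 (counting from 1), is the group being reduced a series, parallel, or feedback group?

The answer is series.

Reasoning:
Step 1: reduce the series chain F1, F2, F3
Step 2: reduce the series chain F4, F5, F6
Step 3: reduce the feedback loop with forward (F1*F2*F3) and return (F4*F5*F6)
At step 2 the group reduced is series.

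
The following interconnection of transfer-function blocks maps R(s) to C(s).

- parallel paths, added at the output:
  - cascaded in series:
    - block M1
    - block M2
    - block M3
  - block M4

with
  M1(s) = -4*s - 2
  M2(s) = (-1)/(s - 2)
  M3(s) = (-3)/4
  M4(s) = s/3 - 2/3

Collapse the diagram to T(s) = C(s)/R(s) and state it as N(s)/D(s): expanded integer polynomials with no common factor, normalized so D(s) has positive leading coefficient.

Answer: (2*s^2 - 26*s - 1)/(6*s - 12)

Working:
1. reduce the series chain M1, M2, M3: (-6*s - 3)/(2*s - 4)
2. sum the parallel branches (M1*M2*M3), M4, giving the overall T(s)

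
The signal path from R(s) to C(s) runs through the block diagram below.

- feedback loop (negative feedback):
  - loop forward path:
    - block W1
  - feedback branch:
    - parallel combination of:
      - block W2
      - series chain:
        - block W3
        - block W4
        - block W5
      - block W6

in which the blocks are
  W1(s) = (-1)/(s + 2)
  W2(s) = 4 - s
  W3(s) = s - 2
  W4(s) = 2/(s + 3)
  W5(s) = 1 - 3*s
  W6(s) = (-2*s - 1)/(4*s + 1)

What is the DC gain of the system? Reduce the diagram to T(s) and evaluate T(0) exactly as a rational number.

1. reduce the series chain W3, W4, W5, giving (-6*s^2 + 14*s - 4)/(s + 3)
2. reduce the parallel group W2, (W3*W4*W5), W6, giving (-28*s^3 + 51*s^2 + 40*s + 5)/(4*s^2 + 13*s + 3)
3. collapse the loop (W1 forward, (W2+(W3*W4*W5)+W6) return), giving (-4*s^2 - 13*s - 3)/(32*s^3 - 30*s^2 - 11*s + 1)
The step-3 result is T(s). Setting s = 0: T(0) = -3/1 = -3.

Answer: -3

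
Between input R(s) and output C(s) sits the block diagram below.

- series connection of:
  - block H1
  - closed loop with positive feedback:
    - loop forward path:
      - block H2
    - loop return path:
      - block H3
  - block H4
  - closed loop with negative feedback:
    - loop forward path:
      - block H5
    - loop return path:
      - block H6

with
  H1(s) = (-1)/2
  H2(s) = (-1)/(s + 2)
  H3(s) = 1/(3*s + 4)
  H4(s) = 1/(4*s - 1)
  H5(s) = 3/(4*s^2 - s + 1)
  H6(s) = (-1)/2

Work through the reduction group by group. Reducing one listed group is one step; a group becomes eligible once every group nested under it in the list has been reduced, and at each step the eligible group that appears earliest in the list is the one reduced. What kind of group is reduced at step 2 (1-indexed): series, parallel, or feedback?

Step 1. close the feedback loop around H2, H3
Step 2. close the feedback loop around H5, H6
Step 3. reduce the series chain H1, [H2/(1-H2*H3)], H4, [H5/(1+H5*H6)]
Step 2 collapses a feedback group.

Final answer: feedback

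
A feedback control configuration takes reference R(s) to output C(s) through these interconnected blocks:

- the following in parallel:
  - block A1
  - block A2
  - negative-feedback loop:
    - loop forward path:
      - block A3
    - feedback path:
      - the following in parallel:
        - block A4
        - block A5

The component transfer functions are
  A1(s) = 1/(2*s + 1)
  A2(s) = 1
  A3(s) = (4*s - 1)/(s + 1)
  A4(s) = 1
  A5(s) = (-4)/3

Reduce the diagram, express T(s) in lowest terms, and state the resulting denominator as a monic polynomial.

1. add A4, A5 (parallel) = (-1)/3
2. close the feedback loop around A3, (A4+A5) = (3 - 12*s)/(s - 4)
3. add A1, A2, [A3/(1+A3*(A4+A5))] (parallel) = (-22*s^2 - 12*s - 5)/(2*s^2 - 7*s - 4)
That last expression is T(s), already simplified. Scaling its denominator by 1/2 (the reciprocal of the leading coefficient) yields the monic denominator.

Answer: s^2 - 7*s/2 - 2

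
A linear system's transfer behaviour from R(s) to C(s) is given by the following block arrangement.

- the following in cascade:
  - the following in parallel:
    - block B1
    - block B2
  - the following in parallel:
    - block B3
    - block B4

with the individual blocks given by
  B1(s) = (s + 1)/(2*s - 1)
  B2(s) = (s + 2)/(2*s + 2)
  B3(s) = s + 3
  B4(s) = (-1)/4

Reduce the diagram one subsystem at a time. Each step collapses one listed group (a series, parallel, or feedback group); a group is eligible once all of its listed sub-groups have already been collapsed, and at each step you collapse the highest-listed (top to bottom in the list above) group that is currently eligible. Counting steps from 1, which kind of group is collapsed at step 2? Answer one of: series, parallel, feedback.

1. reduce the parallel group B1, B2
2. combine B3, B4 in parallel
3. multiply (B1+B2), (B3+B4) (series)
The group at step 2 is a parallel group.

Therefore the answer is parallel.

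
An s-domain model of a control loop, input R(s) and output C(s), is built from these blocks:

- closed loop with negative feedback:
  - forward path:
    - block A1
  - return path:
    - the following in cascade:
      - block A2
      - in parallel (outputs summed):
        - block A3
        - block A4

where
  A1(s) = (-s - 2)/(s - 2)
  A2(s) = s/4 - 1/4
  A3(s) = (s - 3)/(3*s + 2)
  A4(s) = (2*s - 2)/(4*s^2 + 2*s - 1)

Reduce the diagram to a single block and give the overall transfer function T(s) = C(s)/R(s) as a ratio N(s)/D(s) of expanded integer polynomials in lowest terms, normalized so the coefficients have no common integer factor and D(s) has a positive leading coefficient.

(1) sum the parallel branches A3, A4, giving (4*s^3 - 4*s^2 - 9*s - 1)/(12*s^3 + 14*s^2 + s - 2)
(2) multiply A2, (A3+A4) (series), giving (4*s^4 - 8*s^3 - 5*s^2 + 8*s + 1)/(48*s^3 + 56*s^2 + 4*s - 8)
(3) feedback reduction of A1, (A2*(A3+A4)) - this is the overall T(s), already in the required normalized form

Therefore the answer is (48*s^4 + 152*s^3 + 116*s^2 - 16)/(4*s^5 - 48*s^4 + 19*s^3 + 106*s^2 + 33*s - 14).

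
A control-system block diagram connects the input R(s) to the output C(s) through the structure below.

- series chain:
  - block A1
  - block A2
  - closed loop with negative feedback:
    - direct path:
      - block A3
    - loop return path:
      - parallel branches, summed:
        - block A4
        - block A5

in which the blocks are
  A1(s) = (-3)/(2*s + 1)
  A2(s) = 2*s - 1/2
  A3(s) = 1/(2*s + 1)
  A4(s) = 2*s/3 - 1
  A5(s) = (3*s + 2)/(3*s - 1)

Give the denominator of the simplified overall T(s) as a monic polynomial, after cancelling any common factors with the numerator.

The answer is s^3 + 13*s^2/24 + 13*s/48 + 1/8.

Reasoning:
Step 1 - reduce the parallel group A4, A5: (6*s^2 - 2*s + 9)/(9*s - 3)
Step 2 - collapse the loop (A3 forward, (A4+A5) return): (9*s - 3)/(24*s^2 + s + 6)
Step 3 - reduce the series chain A1, A2, [A3/(1+A3*(A4+A5))]: (-108*s^2 + 63*s - 9)/(96*s^3 + 52*s^2 + 26*s + 12)
Step 3 gives the fully reduced T(s), with no common factor left to cancel. The denominator's leading coefficient is 96, so divide each of its coefficients by 96 to get the monic form.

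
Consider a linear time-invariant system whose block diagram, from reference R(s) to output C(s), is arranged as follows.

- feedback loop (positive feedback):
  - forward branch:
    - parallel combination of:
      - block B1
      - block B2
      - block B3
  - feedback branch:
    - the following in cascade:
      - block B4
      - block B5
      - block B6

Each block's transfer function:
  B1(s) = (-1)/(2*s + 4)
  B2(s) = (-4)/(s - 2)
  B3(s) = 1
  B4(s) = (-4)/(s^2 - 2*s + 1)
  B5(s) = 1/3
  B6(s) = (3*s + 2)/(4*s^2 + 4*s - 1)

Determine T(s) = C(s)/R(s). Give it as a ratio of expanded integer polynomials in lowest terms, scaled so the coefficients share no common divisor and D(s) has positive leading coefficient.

Reducing step by step:

Step 1 - sum the parallel branches B1, B2, B3, giving (2*s^2 - 9*s - 22)/(2*s^2 - 8)
Step 2 - series reduction of B4, B5, B6, giving (-12*s - 8)/(12*s^4 - 12*s^3 - 15*s^2 + 18*s - 3)
Step 3 - close the feedback loop around (B1+B2+B3), (B4*B5*B6): this yields T(s), and no further normalization is needed

Answer: (24*s^6 - 132*s^5 - 186*s^4 + 435*s^3 + 162*s^2 - 369*s + 66)/(24*s^6 - 24*s^5 - 126*s^4 + 156*s^3 + 22*s^2 - 480*s - 152)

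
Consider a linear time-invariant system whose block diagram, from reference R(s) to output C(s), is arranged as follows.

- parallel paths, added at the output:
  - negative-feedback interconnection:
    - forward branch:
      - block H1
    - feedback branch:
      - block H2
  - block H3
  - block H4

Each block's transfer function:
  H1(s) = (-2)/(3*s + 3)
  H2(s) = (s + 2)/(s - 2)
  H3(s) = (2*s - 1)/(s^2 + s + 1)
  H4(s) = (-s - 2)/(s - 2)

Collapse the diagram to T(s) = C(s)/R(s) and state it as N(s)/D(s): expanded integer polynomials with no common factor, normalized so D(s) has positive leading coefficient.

Answer: (-3*s^5 - 3*s^3 + 48*s^2 + 80*s - 8)/(3*s^5 - 8*s^4 - 8*s^3 + 9*s^2 + 20*s + 20)

Working:
Step 1 - apply the feedback formula to H1, H2, giving (4 - 2*s)/(3*s^2 - 5*s - 10)
Step 2 - parallel reduction of [H1/(1+H1*H2)], H3, H4 - this is the overall T(s), already in the required normalized form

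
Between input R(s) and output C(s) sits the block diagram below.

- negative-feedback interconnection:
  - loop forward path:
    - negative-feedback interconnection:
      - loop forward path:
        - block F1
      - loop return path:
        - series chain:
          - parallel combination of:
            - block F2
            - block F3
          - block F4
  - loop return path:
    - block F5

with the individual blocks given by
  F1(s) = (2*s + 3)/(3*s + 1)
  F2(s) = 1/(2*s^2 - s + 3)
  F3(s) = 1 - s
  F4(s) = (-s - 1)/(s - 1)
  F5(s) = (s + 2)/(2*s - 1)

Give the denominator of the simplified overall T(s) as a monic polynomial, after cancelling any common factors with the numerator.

1. parallel reduction of F2, F3; result (-2*s^3 + 3*s^2 - 4*s + 4)/(2*s^2 - s + 3)
2. reduce the series chain (F2+F3), F4; result (2*s^4 - s^3 + s^2 - 4)/(2*s^3 - 3*s^2 + 4*s - 3)
3. feedback reduction of F1, ((F2+F3)*F4); result (4*s^4 - s^2 + 6*s - 9)/(4*s^5 + 10*s^4 - 8*s^3 + 12*s^2 - 13*s - 15)
4. reduce the feedback loop with forward [F1/(1+F1*((F2+F3)*F4))] and return F5; result (8*s^5 - 4*s^4 - 2*s^3 + 13*s^2 - 24*s + 9)/(8*s^6 + 20*s^5 - 18*s^4 + 31*s^3 - 34*s^2 - 14*s - 3)
T(s) is the step-4 result (common factors already cancelled). Leading coefficient of the denominator: 8. Divide through by 8 for the monic polynomial.

Therefore the answer is s^6 + 5*s^5/2 - 9*s^4/4 + 31*s^3/8 - 17*s^2/4 - 7*s/4 - 3/8.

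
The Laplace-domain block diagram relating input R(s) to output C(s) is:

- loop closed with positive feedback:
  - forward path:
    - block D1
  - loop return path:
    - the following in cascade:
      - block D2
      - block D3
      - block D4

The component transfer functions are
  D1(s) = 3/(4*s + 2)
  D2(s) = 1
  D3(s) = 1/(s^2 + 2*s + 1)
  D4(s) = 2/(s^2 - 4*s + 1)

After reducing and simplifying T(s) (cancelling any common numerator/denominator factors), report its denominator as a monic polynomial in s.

Reducing step by step:

[1] multiply D2, D3, D4 (series) gives 2/(s^4 - 2*s^3 - 6*s^2 - 2*s + 1)
[2] reduce the feedback loop with forward D1 and return (D2*D3*D4) gives (3*s^4 - 6*s^3 - 18*s^2 - 6*s + 3)/(4*s^5 - 6*s^4 - 28*s^3 - 20*s^2 - 4)
No further cancellation is possible in the step-2 result, so that is T(s). Its denominator becomes monic after dividing by the leading coefficient 4.

Answer: s^5 - 3*s^4/2 - 7*s^3 - 5*s^2 - 1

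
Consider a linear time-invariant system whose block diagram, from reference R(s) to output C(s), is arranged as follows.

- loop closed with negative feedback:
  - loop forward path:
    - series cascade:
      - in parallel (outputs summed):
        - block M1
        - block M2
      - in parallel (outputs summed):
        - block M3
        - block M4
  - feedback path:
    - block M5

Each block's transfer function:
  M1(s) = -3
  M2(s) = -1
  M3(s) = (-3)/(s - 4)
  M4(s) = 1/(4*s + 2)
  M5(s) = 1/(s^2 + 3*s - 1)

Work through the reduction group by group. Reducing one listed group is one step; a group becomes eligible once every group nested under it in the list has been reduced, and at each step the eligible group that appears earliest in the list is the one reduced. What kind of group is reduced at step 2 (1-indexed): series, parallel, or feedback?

1. reduce the parallel group M1, M2
2. sum the parallel branches M3, M4
3. cascade (M1+M2), (M3+M4)
4. reduce the feedback loop with forward ((M1+M2)*(M3+M4)) and return M5
At step 2 the group reduced is parallel.

Therefore the answer is parallel.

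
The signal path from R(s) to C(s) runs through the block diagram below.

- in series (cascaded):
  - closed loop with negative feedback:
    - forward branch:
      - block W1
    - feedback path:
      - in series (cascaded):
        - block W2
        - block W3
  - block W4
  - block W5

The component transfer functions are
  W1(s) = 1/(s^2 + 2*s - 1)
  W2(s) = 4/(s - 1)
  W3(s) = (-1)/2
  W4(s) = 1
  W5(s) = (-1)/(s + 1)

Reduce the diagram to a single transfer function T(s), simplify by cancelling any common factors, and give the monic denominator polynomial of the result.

Answer: s^4 + 2*s^3 - 2*s^2 - 4*s - 1

Working:
1. series reduction of W2, W3: (-2)/(s - 1)
2. feedback reduction of W1, (W2*W3): (s - 1)/(s^3 + s^2 - 3*s - 1)
3. series reduction of [W1/(1+W1*(W2*W3))], W4, W5: (1 - s)/(s^4 + 2*s^3 - 2*s^2 - 4*s - 1)
No further cancellation is possible in the step-3 result, so that is T(s). Its denominator is already monic.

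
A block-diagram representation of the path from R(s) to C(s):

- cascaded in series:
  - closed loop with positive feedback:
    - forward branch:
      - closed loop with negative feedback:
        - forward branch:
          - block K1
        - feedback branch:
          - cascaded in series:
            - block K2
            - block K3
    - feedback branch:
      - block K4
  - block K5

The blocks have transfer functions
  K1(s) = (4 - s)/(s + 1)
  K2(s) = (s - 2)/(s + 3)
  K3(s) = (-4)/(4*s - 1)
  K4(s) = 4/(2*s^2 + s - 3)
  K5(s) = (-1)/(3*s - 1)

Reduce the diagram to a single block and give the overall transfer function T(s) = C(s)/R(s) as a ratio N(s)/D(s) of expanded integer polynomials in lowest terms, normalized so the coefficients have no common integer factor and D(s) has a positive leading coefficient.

(1) reduce the series chain K2, K3 -> (8 - 4*s)/(4*s^2 + 11*s - 3)
(2) reduce the feedback loop with forward K1 and return (K2*K3) -> (-4*s^3 + 5*s^2 + 47*s - 12)/(4*s^3 + 19*s^2 - 16*s + 29)
(3) feedback reduction of [K1/(1+K1*(K2*K3))], K4 -> (-8*s^5 + 6*s^4 + 111*s^3 + 8*s^2 - 153*s + 36)/(8*s^5 + 42*s^4 - 9*s^3 - 35*s^2 - 111*s - 39)
(4) series reduction of [[K1/(1+K1*(K2*K3))]/(1-[K1/(1+K1*(K2*K3))]*K4)], K5: this yields T(s), and no further normalization is needed

Final answer: (8*s^5 - 6*s^4 - 111*s^3 - 8*s^2 + 153*s - 36)/(24*s^6 + 118*s^5 - 69*s^4 - 96*s^3 - 298*s^2 - 6*s + 39)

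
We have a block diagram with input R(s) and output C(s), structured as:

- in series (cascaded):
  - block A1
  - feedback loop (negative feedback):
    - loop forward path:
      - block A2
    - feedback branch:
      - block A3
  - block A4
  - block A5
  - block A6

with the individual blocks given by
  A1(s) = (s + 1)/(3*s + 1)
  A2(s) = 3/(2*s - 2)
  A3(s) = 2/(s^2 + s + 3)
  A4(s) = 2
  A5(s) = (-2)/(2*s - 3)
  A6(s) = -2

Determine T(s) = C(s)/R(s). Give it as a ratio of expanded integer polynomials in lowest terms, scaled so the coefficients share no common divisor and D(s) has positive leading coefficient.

(1) collapse the loop (A2 forward, A3 return) = (3*s^2 + 3*s + 9)/(2*s^3 + 4*s)
(2) multiply A1, [A2/(1+A2*A3)], A4, A5, A6 (series), giving the overall T(s)

Hence the answer: (12*s^3 + 24*s^2 + 48*s + 36)/(6*s^5 - 7*s^4 + 9*s^3 - 14*s^2 - 6*s)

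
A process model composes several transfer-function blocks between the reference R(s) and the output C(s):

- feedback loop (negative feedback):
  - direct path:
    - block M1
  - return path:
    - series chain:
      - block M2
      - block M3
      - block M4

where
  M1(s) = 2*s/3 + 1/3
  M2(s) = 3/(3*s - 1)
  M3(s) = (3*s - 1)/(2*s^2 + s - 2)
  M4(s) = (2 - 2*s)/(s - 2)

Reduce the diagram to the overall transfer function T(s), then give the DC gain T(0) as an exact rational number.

First reduce the diagram to T(s).

1. multiply M2, M3, M4 (series): (6 - 6*s)/(2*s^3 - 3*s^2 - 4*s + 4)
2. close the feedback loop around M1, (M2*M3*M4): (4*s^4 - 4*s^3 - 11*s^2 + 4*s + 4)/(6*s^3 - 21*s^2 - 6*s + 18)
That last expression is T(s); at s = 0 only the constant terms survive, so T(0) = 4/18 = 2/9.

Answer: 2/9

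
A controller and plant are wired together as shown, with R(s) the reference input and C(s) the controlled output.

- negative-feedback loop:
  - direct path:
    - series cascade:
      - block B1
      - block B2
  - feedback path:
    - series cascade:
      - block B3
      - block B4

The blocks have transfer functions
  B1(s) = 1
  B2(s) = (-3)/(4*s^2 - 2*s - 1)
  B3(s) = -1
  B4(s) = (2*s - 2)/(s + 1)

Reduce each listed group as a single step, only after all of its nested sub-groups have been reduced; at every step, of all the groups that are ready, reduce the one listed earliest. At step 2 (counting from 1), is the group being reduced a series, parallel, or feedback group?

[1] multiply B1, B2 (series)
[2] combine B3, B4 in series
[3] reduce the feedback loop with forward (B1*B2) and return (B3*B4)
Step 2: series.

Final answer: series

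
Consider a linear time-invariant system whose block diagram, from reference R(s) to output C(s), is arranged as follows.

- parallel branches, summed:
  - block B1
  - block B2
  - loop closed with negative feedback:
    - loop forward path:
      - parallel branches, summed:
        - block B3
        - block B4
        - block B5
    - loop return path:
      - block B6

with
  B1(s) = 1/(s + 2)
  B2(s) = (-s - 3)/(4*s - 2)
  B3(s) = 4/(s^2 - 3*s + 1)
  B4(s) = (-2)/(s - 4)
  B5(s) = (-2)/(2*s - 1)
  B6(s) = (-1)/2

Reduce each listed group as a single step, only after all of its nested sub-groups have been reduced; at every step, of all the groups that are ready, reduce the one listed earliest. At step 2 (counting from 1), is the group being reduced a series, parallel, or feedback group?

[1] reduce the parallel group B3, B4, B5
[2] collapse the loop ((B3+B4+B5) forward, B6 return)
[3] parallel reduction of B1, B2, [(B3+B4+B5)/(1+(B3+B4+B5)*B6)]
Step 2 collapses a feedback group.

Answer: feedback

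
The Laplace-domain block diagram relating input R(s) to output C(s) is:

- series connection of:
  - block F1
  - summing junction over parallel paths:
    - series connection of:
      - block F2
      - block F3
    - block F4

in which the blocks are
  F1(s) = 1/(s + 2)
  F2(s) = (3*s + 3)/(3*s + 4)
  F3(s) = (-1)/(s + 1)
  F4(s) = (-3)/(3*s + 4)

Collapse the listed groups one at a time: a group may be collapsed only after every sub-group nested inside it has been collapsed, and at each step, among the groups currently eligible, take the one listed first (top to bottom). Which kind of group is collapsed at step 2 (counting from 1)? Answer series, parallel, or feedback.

Answer: parallel

Working:
(1) multiply F2, F3 (series)
(2) add (F2*F3), F4 (parallel)
(3) reduce the series chain F1, ((F2*F3)+F4)
So the answer for step 2 is parallel.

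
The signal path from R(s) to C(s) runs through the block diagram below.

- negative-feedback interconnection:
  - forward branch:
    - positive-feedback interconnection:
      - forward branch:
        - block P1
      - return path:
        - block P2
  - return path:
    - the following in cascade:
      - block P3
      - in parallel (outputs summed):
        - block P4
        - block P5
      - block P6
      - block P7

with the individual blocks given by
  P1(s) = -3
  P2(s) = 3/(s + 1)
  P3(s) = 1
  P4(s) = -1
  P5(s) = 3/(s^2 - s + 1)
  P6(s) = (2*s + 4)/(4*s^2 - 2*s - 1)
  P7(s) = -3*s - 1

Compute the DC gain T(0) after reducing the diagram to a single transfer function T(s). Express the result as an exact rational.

Reducing step by step:

Step 1. reduce the feedback loop with forward P1 and return P2; result (-3*s - 3)/(s + 10)
Step 2. sum the parallel branches P4, P5; result (-s^2 + s + 2)/(s^2 - s + 1)
Step 3. cascade P3, (P4+P5), P6, P7; result (6*s^4 + 8*s^3 - 22*s^2 - 32*s - 8)/(4*s^4 - 6*s^3 + 5*s^2 - s - 1)
Step 4. close the feedback loop around [P1/(1-P1*P2)], (P3*(P4+P5)*P6*P7); result (12*s^5 - 6*s^4 - 3*s^3 + 12*s^2 - 6*s - 3)/(14*s^5 + 8*s^4 + 13*s^3 - 211*s^2 - 109*s - 14)
That last expression is T(s); at s = 0 only the constant terms survive, so T(0) = -3/(-14) = 3/14.

Answer: 3/14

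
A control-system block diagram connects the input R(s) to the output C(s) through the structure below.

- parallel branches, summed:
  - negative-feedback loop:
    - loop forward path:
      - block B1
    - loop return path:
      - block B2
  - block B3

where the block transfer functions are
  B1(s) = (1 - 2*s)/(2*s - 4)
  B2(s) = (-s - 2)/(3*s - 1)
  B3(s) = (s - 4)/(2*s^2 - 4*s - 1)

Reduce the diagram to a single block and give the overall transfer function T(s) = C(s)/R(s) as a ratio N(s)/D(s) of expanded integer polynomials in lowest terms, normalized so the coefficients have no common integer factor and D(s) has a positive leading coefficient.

[1] feedback reduction of B1, B2 = (-6*s^2 + 5*s - 1)/(8*s^2 - 11*s + 2)
[2] sum the parallel branches [B1/(1+B1*B2)], B3: this yields T(s), and no further normalization is needed

Therefore the answer is (-12*s^4 + 42*s^3 - 59*s^2 + 45*s - 7)/(16*s^4 - 54*s^3 + 40*s^2 + 3*s - 2).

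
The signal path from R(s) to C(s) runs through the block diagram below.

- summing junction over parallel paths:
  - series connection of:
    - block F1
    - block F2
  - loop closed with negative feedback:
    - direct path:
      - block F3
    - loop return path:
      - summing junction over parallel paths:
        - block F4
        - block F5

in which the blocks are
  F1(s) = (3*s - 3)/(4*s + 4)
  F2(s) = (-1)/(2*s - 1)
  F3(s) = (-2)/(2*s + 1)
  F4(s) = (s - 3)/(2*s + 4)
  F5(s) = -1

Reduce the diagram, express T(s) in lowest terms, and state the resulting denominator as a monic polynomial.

Step 1 - combine F1, F2 in series; result (3 - 3*s)/(8*s^2 + 4*s - 4)
Step 2 - parallel reduction of F4, F5; result (-s - 7)/(2*s + 4)
Step 3 - apply the feedback formula to F3, (F4+F5); result (-2*s - 4)/(2*s^2 + 6*s + 9)
Step 4 - sum the parallel branches (F1*F2), [F3/(1+F3*(F4+F5))]; result (-22*s^3 - 52*s^2 - 17*s + 43)/(16*s^4 + 56*s^3 + 88*s^2 + 12*s - 36)
T(s) is the step-4 result (common factors already cancelled). Leading coefficient of the denominator: 16. Divide through by 16 for the monic polynomial.

Hence the answer: s^4 + 7*s^3/2 + 11*s^2/2 + 3*s/4 - 9/4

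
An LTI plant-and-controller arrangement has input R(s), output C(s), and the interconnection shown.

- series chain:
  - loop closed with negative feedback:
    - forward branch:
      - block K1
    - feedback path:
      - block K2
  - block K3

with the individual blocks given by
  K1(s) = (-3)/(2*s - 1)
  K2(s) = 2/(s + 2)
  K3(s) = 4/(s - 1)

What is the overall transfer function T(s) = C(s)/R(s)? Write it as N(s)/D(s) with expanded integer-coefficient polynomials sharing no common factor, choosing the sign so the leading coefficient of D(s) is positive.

Reducing step by step:

Step 1: reduce the feedback loop with forward K1 and return K2, giving (-3*s - 6)/(2*s^2 + 3*s - 8)
Step 2: cascade [K1/(1+K1*K2)], K3 - this is the overall T(s), already in the required normalized form

Answer: (-12*s - 24)/(2*s^3 + s^2 - 11*s + 8)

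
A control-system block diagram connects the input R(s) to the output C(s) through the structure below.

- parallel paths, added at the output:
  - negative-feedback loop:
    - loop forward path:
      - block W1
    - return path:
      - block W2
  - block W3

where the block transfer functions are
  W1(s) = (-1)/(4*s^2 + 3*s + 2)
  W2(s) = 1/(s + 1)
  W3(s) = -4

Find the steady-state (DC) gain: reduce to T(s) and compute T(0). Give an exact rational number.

First reduce the diagram to T(s).

Step 1 - feedback reduction of W1, W2 gives (-s - 1)/(4*s^3 + 7*s^2 + 5*s + 1)
Step 2 - reduce the parallel group [W1/(1+W1*W2)], W3 gives (-16*s^3 - 28*s^2 - 21*s - 5)/(4*s^3 + 7*s^2 + 5*s + 1)
Evaluating the step-2 result (the overall T(s)) at s = 0 gives T(0) = -5/1 = -5.

Answer: -5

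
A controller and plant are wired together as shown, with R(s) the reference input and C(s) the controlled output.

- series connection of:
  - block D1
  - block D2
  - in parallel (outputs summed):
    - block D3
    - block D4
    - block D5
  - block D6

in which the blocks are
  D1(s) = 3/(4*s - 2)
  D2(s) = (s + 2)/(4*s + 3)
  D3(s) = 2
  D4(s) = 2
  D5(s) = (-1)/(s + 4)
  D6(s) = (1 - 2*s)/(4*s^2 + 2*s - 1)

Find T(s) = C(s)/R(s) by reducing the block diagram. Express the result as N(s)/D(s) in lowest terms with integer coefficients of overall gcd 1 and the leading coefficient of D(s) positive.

First reduce the diagram to T(s).

(1) parallel reduction of D3, D4, D5 gives (4*s + 15)/(s + 4)
(2) cascade D1, D2, (D3+D4+D5), D6; the result is T(s) itself (integer coefficients, no common factor, positive leading denominator coefficient)

Answer: (-12*s^2 - 69*s - 90)/(32*s^4 + 168*s^3 + 164*s^2 + 10*s - 24)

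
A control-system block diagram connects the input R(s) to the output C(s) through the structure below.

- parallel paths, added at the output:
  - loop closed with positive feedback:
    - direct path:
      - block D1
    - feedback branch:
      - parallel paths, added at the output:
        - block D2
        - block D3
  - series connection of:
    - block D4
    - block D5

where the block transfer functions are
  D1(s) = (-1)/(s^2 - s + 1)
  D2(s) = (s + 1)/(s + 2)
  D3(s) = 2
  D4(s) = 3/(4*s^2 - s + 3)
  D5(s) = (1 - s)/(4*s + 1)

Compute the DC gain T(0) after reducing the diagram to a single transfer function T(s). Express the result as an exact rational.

Reducing step by step:

[1] add D2, D3 (parallel): (3*s + 5)/(s + 2)
[2] apply the feedback formula to D1, (D2+D3): (-s - 2)/(s^3 + s^2 + 2*s + 7)
[3] cascade D4, D5: (3 - 3*s)/(16*s^3 + 11*s + 3)
[4] sum the parallel branches [D1/(1-D1*(D2+D3))], (D4*D5): (-19*s^4 - 32*s^3 - 14*s^2 - 40*s + 15)/(16*s^6 + 16*s^5 + 43*s^4 + 126*s^3 + 25*s^2 + 83*s + 21)
Evaluating the step-4 result (the overall T(s)) at s = 0 gives T(0) = 15/21 = 5/7.

Answer: 5/7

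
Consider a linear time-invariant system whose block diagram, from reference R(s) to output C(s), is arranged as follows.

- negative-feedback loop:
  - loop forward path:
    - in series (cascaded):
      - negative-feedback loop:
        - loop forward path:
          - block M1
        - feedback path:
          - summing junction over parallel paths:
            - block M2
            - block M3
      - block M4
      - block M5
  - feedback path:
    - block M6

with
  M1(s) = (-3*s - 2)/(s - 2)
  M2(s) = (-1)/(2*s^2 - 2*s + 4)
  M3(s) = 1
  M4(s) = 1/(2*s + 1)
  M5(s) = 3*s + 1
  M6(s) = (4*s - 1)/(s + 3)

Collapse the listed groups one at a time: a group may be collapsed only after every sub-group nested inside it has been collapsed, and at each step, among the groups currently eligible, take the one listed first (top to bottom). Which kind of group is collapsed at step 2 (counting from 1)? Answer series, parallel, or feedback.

Answer: feedback

Working:
[1] add M2, M3 (parallel)
[2] collapse the loop (M1 forward, (M2+M3) return)
[3] series reduction of [M1/(1+M1*(M2+M3))], M4, M5
[4] feedback reduction of ([M1/(1+M1*(M2+M3))]*M4*M5), M6
So the answer for step 2 is feedback.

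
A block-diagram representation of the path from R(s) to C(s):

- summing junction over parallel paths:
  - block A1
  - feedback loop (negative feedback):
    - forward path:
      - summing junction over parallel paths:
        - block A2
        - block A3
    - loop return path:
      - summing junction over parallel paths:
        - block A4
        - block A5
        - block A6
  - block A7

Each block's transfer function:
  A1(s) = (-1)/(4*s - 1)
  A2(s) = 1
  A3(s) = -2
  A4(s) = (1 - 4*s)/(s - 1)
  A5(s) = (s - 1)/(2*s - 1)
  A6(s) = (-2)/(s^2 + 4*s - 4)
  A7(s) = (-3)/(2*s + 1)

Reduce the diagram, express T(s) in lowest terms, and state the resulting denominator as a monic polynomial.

First reduce the diagram to T(s).

[1] parallel reduction of A2, A3, giving -1
[2] parallel reduction of A4, A5, A6, giving (-7*s^4 - 24*s^3 + 40*s^2 - 10*s - 2)/(2*s^4 + 5*s^3 - 19*s^2 + 16*s - 4)
[3] collapse the loop ((A2+A3) forward, (A4+A5+A6) return), giving (-2*s^4 - 5*s^3 + 19*s^2 - 16*s + 4)/(9*s^4 + 29*s^3 - 59*s^2 + 26*s - 2)
[4] sum the parallel branches A1, [(A2+A3)/(1+(A2+A3)*(A4+A5+A6))], A7, giving (-16*s^6 - 170*s^5 - 244*s^4 + 799*s^3 - 501*s^2 + 104*s - 8)/(72*s^6 + 250*s^5 - 423*s^4 + 61*s^3 + 95*s^2 - 30*s + 2)
No further cancellation is possible in the step-4 result, so that is T(s). Its denominator becomes monic after dividing by the leading coefficient 72.

Answer: s^6 + 125*s^5/36 - 47*s^4/8 + 61*s^3/72 + 95*s^2/72 - 5*s/12 + 1/36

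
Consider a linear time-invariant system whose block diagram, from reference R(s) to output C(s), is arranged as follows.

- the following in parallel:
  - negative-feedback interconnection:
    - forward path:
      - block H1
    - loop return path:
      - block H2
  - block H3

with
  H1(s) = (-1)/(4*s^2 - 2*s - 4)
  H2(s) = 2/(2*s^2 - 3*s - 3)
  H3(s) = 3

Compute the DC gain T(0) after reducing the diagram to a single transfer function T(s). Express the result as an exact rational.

First reduce the diagram to T(s).

Step 1. feedback reduction of H1, H2; result (-2*s^2 + 3*s + 3)/(8*s^4 - 16*s^3 - 14*s^2 + 18*s + 10)
Step 2. parallel reduction of [H1/(1+H1*H2)], H3; result (24*s^4 - 48*s^3 - 44*s^2 + 57*s + 33)/(8*s^4 - 16*s^3 - 14*s^2 + 18*s + 10)
The step-2 result is T(s). Setting s = 0: T(0) = 33/10.

Answer: 33/10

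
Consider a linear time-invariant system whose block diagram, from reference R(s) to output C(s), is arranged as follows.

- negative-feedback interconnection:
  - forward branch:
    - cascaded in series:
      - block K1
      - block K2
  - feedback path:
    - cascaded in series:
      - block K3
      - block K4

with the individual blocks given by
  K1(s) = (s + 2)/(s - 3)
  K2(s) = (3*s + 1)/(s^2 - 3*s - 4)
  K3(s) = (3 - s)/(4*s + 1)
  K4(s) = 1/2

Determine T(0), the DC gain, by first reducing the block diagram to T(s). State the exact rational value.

First reduce the diagram to T(s).

(1) combine K1, K2 in series; result (3*s^2 + 7*s + 2)/(s^3 - 6*s^2 + 5*s + 12)
(2) combine K3, K4 in series; result (3 - s)/(8*s + 2)
(3) close the feedback loop around (K1*K2), (K3*K4); result (24*s^3 + 62*s^2 + 30*s + 4)/(8*s^4 - 49*s^3 + 30*s^2 + 125*s + 30)
Evaluating the step-3 result (the overall T(s)) at s = 0 gives T(0) = 4/30 = 2/15.

Answer: 2/15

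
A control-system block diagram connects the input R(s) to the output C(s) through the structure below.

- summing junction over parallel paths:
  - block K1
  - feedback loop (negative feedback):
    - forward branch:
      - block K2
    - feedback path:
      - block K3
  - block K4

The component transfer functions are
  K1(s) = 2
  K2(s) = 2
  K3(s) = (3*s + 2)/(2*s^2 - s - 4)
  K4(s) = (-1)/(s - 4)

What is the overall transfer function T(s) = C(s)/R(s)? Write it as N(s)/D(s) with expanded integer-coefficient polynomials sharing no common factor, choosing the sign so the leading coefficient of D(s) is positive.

(1) feedback reduction of K2, K3 -> (4*s^2 - 2*s - 8)/(2*s^2 + 5*s)
(2) combine K1, [K2/(1+K2*K3)], K4 in parallel, giving the overall T(s)

Final answer: (8*s^3 - 26*s^2 - 45*s + 32)/(2*s^3 - 3*s^2 - 20*s)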